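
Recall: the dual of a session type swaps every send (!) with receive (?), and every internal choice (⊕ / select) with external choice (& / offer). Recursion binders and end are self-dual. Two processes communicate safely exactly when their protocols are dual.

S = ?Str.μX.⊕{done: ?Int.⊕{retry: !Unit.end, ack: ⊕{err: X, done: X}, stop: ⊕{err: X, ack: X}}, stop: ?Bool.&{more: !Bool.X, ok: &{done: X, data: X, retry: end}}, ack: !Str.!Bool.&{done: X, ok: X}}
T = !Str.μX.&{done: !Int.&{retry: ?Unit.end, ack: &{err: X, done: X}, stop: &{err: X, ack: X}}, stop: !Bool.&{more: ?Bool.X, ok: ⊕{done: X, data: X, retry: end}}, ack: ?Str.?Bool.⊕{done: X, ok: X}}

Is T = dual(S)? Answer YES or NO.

?Str ‖ !Str  match
  μX ‖ μX  match (binder kept)
    ⊕{done,stop,ack} ‖ &{done,stop,ack}  match label sets agree
      [done]
        ?Int ‖ !Int  match
          ⊕{retry,ack,stop} ‖ &{retry,ack,stop}  match label sets agree
            [retry]
              !Unit ‖ ?Unit  match
                end ‖ end  match
            [ack]
              ⊕{err,done} ‖ &{err,done}  match label sets agree
                [err]
                  X ‖ X  match
                [done]
                  X ‖ X  match
            [stop]
              ⊕{err,ack} ‖ &{err,ack}  match label sets agree
                [err]
                  X ‖ X  match
                [ack]
                  X ‖ X  match
      [stop]
        ?Bool ‖ !Bool  match
          &{more,ok} ‖ &{more,ok}  ✗ choice polarity not flipped — not dual

NO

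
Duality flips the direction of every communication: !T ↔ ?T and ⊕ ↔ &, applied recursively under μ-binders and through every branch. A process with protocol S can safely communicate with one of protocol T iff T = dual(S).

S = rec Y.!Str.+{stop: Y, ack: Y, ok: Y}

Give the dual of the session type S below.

rec Y.?Str.&{stop: Y, ack: Y, ok: Y}

rec Y → rec Y  (binder kept)
  !Str → ?Str
    +{stop,ack,ok} → &{stop,ack,ok}  (⊕→&)
      case stop:
        dual(Y) = Y
      case ack:
        dual(Y) = Y
      case ok:
        dual(Y) = Y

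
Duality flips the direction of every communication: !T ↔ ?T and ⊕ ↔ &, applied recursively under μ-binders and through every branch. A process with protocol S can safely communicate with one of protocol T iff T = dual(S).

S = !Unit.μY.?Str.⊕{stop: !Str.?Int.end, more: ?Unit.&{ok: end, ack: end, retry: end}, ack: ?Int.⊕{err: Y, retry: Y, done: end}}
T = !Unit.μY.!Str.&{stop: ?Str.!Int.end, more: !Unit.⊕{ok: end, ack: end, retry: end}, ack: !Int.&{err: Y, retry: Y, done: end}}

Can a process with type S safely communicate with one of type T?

NO

!Unit ‖ !Unit  ✗ same direction on both sides — not dual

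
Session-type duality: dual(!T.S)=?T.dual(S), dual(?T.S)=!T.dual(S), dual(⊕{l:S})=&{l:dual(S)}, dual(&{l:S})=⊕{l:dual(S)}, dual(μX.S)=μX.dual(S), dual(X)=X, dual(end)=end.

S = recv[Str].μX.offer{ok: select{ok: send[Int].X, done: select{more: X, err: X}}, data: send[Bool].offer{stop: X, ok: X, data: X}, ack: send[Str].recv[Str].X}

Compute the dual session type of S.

recv[Str] = send[Str]
  μX = μX  (rec unchanged)
    offer{ok,data,ack} = select{ok,data,ack}  (external→internal)
      • ok:
        select{ok,done} = offer{ok,done}  (⊕→&)
          • ok:
            send[Int] = recv[Int]
              X ↦ X
          • done:
            select{more,err} = offer{more,err}  (⊕→&)
              • more:
                X ↦ X
              • err:
                X ↦ X
      • data:
        send[Bool] = recv[Bool]
          offer{stop,ok,data} = select{stop,ok,data}  (external→internal)
            • stop:
              X ↦ X
            • ok:
              X ↦ X
            • data:
              X ↦ X
      • ack:
        send[Str] = recv[Str]
          recv[Str] = send[Str]
            X ↦ X

send[Str].μX.select{ok: offer{ok: recv[Int].X, done: offer{more: X, err: X}}, data: recv[Bool].select{stop: X, ok: X, data: X}, ack: recv[Str].send[Str].X}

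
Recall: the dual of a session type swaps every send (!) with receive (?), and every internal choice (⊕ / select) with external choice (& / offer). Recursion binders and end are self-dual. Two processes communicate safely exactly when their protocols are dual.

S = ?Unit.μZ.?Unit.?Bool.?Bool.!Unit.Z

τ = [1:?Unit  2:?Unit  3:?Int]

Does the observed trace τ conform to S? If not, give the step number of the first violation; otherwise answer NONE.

[1] ?Unit  ok  now at μZ.…
[2] ?Unit  ok  now at ?Bool.?Bool.!Unit.μZ.…
[3] got ?Int, protocol expects ?Bool  ✗

3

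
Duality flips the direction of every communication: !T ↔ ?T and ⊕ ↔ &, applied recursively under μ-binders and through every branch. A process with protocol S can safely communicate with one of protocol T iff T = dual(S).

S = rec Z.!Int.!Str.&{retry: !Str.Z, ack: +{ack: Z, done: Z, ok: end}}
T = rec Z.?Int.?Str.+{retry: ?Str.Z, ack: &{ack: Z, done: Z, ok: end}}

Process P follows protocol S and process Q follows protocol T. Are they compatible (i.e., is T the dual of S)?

rec Z ‖ rec Z  ✓ (binder kept)
  !Int ‖ ?Int  ✓
    !Str ‖ ?Str  ✓
      &{retry,ack} ‖ +{retry,ack}  ✓ label sets agree
        case retry:
          !Str ‖ ?Str  ✓
            Z ‖ Z  ✓
        case ack:
          +{ack,done,ok} ‖ &{ack,done,ok}  ✓ label sets agree
            case ack:
              Z ‖ Z  ✓
            case done:
              Z ‖ Z  ✓
            case ok:
              end ‖ end  ✓

YES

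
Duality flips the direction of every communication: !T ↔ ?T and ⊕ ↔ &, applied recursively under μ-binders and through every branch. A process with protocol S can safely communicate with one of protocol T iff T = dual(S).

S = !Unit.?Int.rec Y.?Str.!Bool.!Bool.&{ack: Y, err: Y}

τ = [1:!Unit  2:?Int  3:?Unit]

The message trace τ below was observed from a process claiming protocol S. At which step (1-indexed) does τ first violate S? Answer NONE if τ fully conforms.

3

@1 !Unit  match  now at ?Int.rec Y.…
@2 ?Int  match  now at rec Y.…
@3 got ?Unit, protocol expects ?Str  ✗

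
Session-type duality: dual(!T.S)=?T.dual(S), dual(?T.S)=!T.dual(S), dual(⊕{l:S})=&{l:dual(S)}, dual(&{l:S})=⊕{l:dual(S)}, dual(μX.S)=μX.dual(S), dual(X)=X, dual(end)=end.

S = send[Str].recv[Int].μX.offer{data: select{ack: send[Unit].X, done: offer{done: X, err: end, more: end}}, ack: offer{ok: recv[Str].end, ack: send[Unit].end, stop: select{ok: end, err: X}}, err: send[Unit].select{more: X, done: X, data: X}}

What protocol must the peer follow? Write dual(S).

send[Str] → recv[Str]
  recv[Int] → send[Int]
    μX → μX  (μ self-dual)
      offer{data,ack,err} → select{data,ack,err}  (offer→select)
        • data:
          select{ack,done} → offer{ack,done}  (select→offer)
            • ack:
              send[Unit] → recv[Unit]
                dual(X) = X
            • done:
              offer{done,err,more} → select{done,err,more}  (offer→select)
                • done:
                  dual(X) = X
                • err:
                  dual(end) = end
                • more:
                  dual(end) = end
        • ack:
          offer{ok,ack,stop} → select{ok,ack,stop}  (offer→select)
            • ok:
              recv[Str] → send[Str]
                dual(end) = end
            • ack:
              send[Unit] → recv[Unit]
                dual(end) = end
            • stop:
              select{ok,err} → offer{ok,err}  (select→offer)
                • ok:
                  dual(end) = end
                • err:
                  dual(X) = X
        • err:
          send[Unit] → recv[Unit]
            select{more,done,data} → offer{more,done,data}  (select→offer)
              • more:
                dual(X) = X
              • done:
                dual(X) = X
              • data:
                dual(X) = X

recv[Str].send[Int].μX.select{data: offer{ack: recv[Unit].X, done: select{done: X, err: end, more: end}}, ack: select{ok: send[Str].end, ack: recv[Unit].end, stop: offer{ok: end, err: X}}, err: recv[Unit].offer{more: X, done: X, data: X}}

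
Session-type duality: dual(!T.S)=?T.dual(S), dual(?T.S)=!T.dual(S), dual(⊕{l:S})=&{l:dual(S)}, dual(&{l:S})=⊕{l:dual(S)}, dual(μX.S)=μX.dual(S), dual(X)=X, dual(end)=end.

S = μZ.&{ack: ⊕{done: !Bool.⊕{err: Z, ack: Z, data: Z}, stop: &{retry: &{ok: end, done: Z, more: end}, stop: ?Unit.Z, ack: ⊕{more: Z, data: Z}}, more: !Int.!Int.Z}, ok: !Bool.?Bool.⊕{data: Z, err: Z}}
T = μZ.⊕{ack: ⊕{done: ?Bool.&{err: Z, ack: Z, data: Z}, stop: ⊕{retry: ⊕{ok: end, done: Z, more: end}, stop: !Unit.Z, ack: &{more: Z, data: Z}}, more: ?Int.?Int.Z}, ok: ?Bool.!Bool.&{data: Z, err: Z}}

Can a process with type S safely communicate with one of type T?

NO

μZ ‖ μZ  ok (binder kept)
  &{ack,ok} ‖ ⊕{ack,ok}  ok labels match
    • ack:
      ⊕{done,stop,more} ‖ ⊕{done,stop,more}  ✗ choice polarity not flipped — not dual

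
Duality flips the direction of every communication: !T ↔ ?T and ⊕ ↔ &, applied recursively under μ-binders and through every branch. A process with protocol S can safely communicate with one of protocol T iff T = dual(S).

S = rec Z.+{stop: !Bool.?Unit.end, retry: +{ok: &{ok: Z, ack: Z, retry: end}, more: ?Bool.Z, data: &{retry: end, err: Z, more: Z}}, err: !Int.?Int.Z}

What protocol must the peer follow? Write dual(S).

rec Z.&{stop: ?Bool.!Unit.end, retry: &{ok: +{ok: Z, ack: Z, retry: end}, more: !Bool.Z, data: +{retry: end, err: Z, more: Z}}, err: ?Int.!Int.Z}

rec Z → rec Z  (binder kept)
  +{stop,retry,err} → &{stop,retry,err}  (select→offer)
    • stop:
      !Bool → ?Bool
        ?Unit → !Unit
          dual(end) = end
    • retry:
      +{ok,more,data} → &{ok,more,data}  (select→offer)
        • ok:
          &{ok,ack,retry} → +{ok,ack,retry}  (offer→select)
            • ok:
              dual(Z) = Z
            • ack:
              dual(Z) = Z
            • retry:
              dual(end) = end
        • more:
          ?Bool → !Bool
            dual(Z) = Z
        • data:
          &{retry,err,more} → +{retry,err,more}  (offer→select)
            • retry:
              dual(end) = end
            • err:
              dual(Z) = Z
            • more:
              dual(Z) = Z
    • err:
      !Int → ?Int
        ?Int → !Int
          dual(Z) = Z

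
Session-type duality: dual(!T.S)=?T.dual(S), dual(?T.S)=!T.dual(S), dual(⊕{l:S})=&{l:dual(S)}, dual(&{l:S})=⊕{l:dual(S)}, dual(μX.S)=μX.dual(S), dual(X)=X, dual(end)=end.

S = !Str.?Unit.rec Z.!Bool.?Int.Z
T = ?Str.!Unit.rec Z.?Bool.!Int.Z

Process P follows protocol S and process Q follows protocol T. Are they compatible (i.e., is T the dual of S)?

YES

!Str vs ?Str  ok
  ?Unit vs !Unit  ok
    rec Z vs rec Z  ok (binder kept)
      !Bool vs ?Bool  ok
        ?Int vs !Int  ok
          Z vs Z  ok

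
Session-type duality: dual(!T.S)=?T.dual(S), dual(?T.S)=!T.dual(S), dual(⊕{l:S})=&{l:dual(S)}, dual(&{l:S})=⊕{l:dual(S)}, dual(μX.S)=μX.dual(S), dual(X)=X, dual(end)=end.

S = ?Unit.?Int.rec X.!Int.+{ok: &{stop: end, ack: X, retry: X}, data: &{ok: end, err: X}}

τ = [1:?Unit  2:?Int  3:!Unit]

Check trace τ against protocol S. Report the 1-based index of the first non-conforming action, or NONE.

3

@1 ?Unit  ok  now at ?Int.rec X.…
@2 ?Int  ok  now at rec X.…
@3 got !Unit, protocol expects !Int  ✗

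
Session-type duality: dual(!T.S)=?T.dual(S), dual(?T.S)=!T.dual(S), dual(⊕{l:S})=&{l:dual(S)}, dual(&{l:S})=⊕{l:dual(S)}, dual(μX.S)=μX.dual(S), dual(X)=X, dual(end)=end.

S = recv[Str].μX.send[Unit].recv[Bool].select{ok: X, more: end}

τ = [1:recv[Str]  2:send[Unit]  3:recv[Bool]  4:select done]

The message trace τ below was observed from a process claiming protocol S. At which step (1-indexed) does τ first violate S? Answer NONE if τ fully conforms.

step 1: recv[Str]  ok  residual = μX.…
step 2: send[Unit]  ok  residual = recv[Bool].select{ok: μX.…, more: end}
step 3: recv[Bool]  ok  residual = select{ok: μX.…, more: end}
step 4: got select done, protocol expects select ok or select more  ✗

4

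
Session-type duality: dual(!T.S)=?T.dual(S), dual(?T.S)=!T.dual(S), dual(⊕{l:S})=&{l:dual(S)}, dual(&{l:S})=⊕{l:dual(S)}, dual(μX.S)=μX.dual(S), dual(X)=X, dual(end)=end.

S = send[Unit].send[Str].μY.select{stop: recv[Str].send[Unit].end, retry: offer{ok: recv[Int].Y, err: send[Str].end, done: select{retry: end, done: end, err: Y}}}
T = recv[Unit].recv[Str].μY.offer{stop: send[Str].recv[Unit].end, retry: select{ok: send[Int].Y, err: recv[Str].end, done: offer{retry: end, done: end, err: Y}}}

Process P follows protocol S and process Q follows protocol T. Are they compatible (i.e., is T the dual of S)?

YES

send[Unit] ‖ recv[Unit]  ok
  send[Str] ‖ recv[Str]  ok
    μY ‖ μY  ok (μ self-dual)
      select{stop,retry} ‖ offer{stop,retry}  ok labels match
        case stop:
          recv[Str] ‖ send[Str]  ok
            send[Unit] ‖ recv[Unit]  ok
              end ‖ end  ok
        case retry:
          offer{ok,err,done} ‖ select{ok,err,done}  ok labels match
            case ok:
              recv[Int] ‖ send[Int]  ok
                Y ‖ Y  ok
            case err:
              send[Str] ‖ recv[Str]  ok
                end ‖ end  ok
            case done:
              select{retry,done,err} ‖ offer{retry,done,err}  ok labels match
                case retry:
                  end ‖ end  ok
                case done:
                  end ‖ end  ok
                case err:
                  Y ‖ Y  ok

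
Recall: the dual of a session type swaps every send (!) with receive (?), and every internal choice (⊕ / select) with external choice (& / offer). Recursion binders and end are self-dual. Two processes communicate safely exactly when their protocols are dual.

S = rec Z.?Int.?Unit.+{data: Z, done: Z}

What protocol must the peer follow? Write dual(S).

rec Z.!Int.!Unit.&{data: Z, done: Z}

rec Z ↦ rec Z  (μ self-dual)
  ?Int ↦ !Int
    ?Unit ↦ !Unit
      +{data,done} ↦ &{data,done}  (internal→external)
        [data]
          dual(Z) = Z
        [done]
          dual(Z) = Z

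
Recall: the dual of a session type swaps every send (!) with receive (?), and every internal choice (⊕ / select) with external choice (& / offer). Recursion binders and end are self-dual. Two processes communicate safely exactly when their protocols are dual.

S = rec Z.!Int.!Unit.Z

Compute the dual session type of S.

rec Z = rec Z  (binder kept)
  !Int = ?Int
    !Unit = ?Unit
      dual(Z) = Z

rec Z.?Int.?Unit.Z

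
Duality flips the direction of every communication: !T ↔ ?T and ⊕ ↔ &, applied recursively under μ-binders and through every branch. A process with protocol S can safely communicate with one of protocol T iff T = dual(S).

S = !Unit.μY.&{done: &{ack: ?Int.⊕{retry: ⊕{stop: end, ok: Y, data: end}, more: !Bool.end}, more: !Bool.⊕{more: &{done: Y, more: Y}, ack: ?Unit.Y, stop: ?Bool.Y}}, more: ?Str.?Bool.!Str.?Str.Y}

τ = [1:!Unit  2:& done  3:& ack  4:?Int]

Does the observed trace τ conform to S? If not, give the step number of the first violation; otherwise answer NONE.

NONE

[1] !Unit  ok  residual = μY.…
[2] & done  ok  residual = &{ack: ?Int.⊕{retry: ⊕{stop: end, ok: μY.…, data: end}, more: !Bool.end}, more: !Bool.⊕{more: &{done: μY.…, more: μY.…}, ack: ?Unit.μY.…, stop: ?Bool.μY.…}}
[3] & ack  ok  residual = ?Int.⊕{retry: ⊕{stop: end, ok: μY.…, data: end}, more: !Bool.end}
[4] ?Int  ok  residual = ⊕{retry: ⊕{stop: end, ok: μY.…, data: end}, more: !Bool.end}
trace exhausted — no violation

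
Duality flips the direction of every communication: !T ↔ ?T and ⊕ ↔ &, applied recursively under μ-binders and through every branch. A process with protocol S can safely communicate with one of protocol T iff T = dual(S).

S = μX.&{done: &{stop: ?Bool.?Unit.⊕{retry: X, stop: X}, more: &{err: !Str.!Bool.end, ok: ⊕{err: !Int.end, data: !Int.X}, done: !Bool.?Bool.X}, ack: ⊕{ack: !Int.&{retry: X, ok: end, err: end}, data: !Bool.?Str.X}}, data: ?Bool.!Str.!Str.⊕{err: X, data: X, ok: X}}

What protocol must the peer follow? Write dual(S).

μX.⊕{done: ⊕{stop: !Bool.!Unit.&{retry: X, stop: X}, more: ⊕{err: ?Str.?Bool.end, ok: &{err: ?Int.end, data: ?Int.X}, done: ?Bool.!Bool.X}, ack: &{ack: ?Int.⊕{retry: X, ok: end, err: end}, data: ?Bool.!Str.X}}, data: !Bool.?Str.?Str.&{err: X, data: X, ok: X}}

μX → μX  (μ self-dual)
  &{done,data} → ⊕{done,data}  (external→internal)
    case done:
      &{stop,more,ack} → ⊕{stop,more,ack}  (external→internal)
        case stop:
          ?Bool → !Bool
            ?Unit → !Unit
              ⊕{retry,stop} → &{retry,stop}  (internal→external)
                case retry:
                  X self-dual
                case stop:
                  X self-dual
        case more:
          &{err,ok,done} → ⊕{err,ok,done}  (external→internal)
            case err:
              !Str → ?Str
                !Bool → ?Bool
                  end self-dual
            case ok:
              ⊕{err,data} → &{err,data}  (internal→external)
                case err:
                  !Int → ?Int
                    end self-dual
                case data:
                  !Int → ?Int
                    X self-dual
            case done:
              !Bool → ?Bool
                ?Bool → !Bool
                  X self-dual
        case ack:
          ⊕{ack,data} → &{ack,data}  (internal→external)
            case ack:
              !Int → ?Int
                &{retry,ok,err} → ⊕{retry,ok,err}  (external→internal)
                  case retry:
                    X self-dual
                  case ok:
                    end self-dual
                  case err:
                    end self-dual
            case data:
              !Bool → ?Bool
                ?Str → !Str
                  X self-dual
    case data:
      ?Bool → !Bool
        !Str → ?Str
          !Str → ?Str
            ⊕{err,data,ok} → &{err,data,ok}  (internal→external)
              case err:
                X self-dual
              case data:
                X self-dual
              case ok:
                X self-dual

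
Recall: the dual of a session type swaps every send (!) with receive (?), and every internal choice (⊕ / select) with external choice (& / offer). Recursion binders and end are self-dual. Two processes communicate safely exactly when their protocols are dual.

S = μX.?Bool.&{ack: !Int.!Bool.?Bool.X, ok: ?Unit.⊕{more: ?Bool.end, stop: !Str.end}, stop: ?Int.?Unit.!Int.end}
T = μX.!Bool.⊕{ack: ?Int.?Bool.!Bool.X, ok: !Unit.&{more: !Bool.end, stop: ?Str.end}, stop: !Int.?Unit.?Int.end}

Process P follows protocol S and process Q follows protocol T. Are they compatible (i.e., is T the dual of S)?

μX | μX  ✓ (binder kept)
  ?Bool | !Bool  ✓
    &{ack,ok,stop} | ⊕{ack,ok,stop}  ✓ labels match
      [ack]
        !Int | ?Int  ✓
          !Bool | ?Bool  ✓
            ?Bool | !Bool  ✓
              X | X  ✓
      [ok]
        ?Unit | !Unit  ✓
          ⊕{more,stop} | &{more,stop}  ✓ labels match
            [more]
              ?Bool | !Bool  ✓
                end | end  ✓
            [stop]
              !Str | ?Str  ✓
                end | end  ✓
      [stop]
        ?Int | !Int  ✓
          ?Unit | ?Unit  ✗ same direction on both sides — not dual

NO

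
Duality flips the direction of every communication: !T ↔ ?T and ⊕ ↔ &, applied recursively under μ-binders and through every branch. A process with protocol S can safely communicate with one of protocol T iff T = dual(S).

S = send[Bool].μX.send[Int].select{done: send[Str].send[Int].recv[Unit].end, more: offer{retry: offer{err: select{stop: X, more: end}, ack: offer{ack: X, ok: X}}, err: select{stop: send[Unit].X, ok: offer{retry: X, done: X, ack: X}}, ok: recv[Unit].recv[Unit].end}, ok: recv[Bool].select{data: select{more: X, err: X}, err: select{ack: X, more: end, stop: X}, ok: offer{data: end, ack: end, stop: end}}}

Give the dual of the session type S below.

send[Bool] ↦ recv[Bool]
  μX ↦ μX  (binder kept)
    send[Int] ↦ recv[Int]
      select{done,more,ok} ↦ offer{done,more,ok}  (internal→external)
        case done:
          send[Str] ↦ recv[Str]
            send[Int] ↦ recv[Int]
              recv[Unit] ↦ send[Unit]
                dual(end) = end
        case more:
          offer{retry,err,ok} ↦ select{retry,err,ok}  (external→internal)
            case retry:
              offer{err,ack} ↦ select{err,ack}  (external→internal)
                case err:
                  select{stop,more} ↦ offer{stop,more}  (internal→external)
                    case stop:
                      dual(X) = X
                    case more:
                      dual(end) = end
                case ack:
                  offer{ack,ok} ↦ select{ack,ok}  (external→internal)
                    case ack:
                      dual(X) = X
                    case ok:
                      dual(X) = X
            case err:
              select{stop,ok} ↦ offer{stop,ok}  (internal→external)
                case stop:
                  send[Unit] ↦ recv[Unit]
                    dual(X) = X
                case ok:
                  offer{retry,done,ack} ↦ select{retry,done,ack}  (external→internal)
                    case retry:
                      dual(X) = X
                    case done:
                      dual(X) = X
                    case ack:
                      dual(X) = X
            case ok:
              recv[Unit] ↦ send[Unit]
                recv[Unit] ↦ send[Unit]
                  dual(end) = end
        case ok:
          recv[Bool] ↦ send[Bool]
            select{data,err,ok} ↦ offer{data,err,ok}  (internal→external)
              case data:
                select{more,err} ↦ offer{more,err}  (internal→external)
                  case more:
                    dual(X) = X
                  case err:
                    dual(X) = X
              case err:
                select{ack,more,stop} ↦ offer{ack,more,stop}  (internal→external)
                  case ack:
                    dual(X) = X
                  case more:
                    dual(end) = end
                  case stop:
                    dual(X) = X
              case ok:
                offer{data,ack,stop} ↦ select{data,ack,stop}  (external→internal)
                  case data:
                    dual(end) = end
                  case ack:
                    dual(end) = end
                  case stop:
                    dual(end) = end

recv[Bool].μX.recv[Int].offer{done: recv[Str].recv[Int].send[Unit].end, more: select{retry: select{err: offer{stop: X, more: end}, ack: select{ack: X, ok: X}}, err: offer{stop: recv[Unit].X, ok: select{retry: X, done: X, ack: X}}, ok: send[Unit].send[Unit].end}, ok: send[Bool].offer{data: offer{more: X, err: X}, err: offer{ack: X, more: end, stop: X}, ok: select{data: end, ack: end, stop: end}}}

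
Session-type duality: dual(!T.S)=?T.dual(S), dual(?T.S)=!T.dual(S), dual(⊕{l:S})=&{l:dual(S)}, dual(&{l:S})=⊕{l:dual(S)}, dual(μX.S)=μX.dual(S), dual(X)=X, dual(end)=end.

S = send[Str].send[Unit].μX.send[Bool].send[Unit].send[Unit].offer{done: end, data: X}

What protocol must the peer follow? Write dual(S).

recv[Str].recv[Unit].μX.recv[Bool].recv[Unit].recv[Unit].select{done: end, data: X}

send[Str] = recv[Str]
  send[Unit] = recv[Unit]
    μX = μX  (rec unchanged)
      send[Bool] = recv[Bool]
        send[Unit] = recv[Unit]
          send[Unit] = recv[Unit]
            offer{done,data} = select{done,data}  (external→internal)
              • done:
                end self-dual
              • data:
                X self-dual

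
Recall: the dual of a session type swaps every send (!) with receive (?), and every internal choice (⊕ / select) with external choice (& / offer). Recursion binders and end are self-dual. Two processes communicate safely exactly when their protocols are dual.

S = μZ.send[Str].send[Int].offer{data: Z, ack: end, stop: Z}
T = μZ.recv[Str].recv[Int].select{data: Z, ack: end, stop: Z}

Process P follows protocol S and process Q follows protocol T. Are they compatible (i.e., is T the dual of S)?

μZ | μZ  ✓ (μ self-dual)
  send[Str] | recv[Str]  ✓
    send[Int] | recv[Int]  ✓
      offer{data,ack,stop} | select{data,ack,stop}  ✓ labels match
        case data:
          Z | Z  ✓
        case ack:
          end | end  ✓
        case stop:
          Z | Z  ✓

YES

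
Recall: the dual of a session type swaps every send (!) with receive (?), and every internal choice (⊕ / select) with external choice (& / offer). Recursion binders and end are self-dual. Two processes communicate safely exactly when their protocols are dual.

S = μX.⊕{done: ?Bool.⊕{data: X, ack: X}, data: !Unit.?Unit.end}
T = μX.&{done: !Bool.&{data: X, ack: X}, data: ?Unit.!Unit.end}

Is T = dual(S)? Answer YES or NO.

μX vs μX  match (binder kept)
  ⊕{done,data} vs &{done,data}  match label sets agree
    [done]
      ?Bool vs !Bool  match
        ⊕{data,ack} vs &{data,ack}  match label sets agree
          [data]
            X vs X  match
          [ack]
            X vs X  match
    [data]
      !Unit vs ?Unit  match
        ?Unit vs !Unit  match
          end vs end  match

YES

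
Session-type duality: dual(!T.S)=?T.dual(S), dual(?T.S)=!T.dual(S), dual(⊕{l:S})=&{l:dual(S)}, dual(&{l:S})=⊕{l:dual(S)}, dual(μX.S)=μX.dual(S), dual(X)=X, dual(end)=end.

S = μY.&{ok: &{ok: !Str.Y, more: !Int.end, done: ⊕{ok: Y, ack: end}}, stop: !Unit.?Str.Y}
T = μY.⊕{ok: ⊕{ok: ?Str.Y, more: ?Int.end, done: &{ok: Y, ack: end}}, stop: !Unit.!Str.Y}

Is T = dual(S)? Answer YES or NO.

μY ‖ μY  ok (μ self-dual)
  &{ok,stop} ‖ ⊕{ok,stop}  ok labels match
    • ok:
      &{ok,more,done} ‖ ⊕{ok,more,done}  ok labels match
        • ok:
          !Str ‖ ?Str  ok
            Y ‖ Y  ok
        • more:
          !Int ‖ ?Int  ok
            end ‖ end  ok
        • done:
          ⊕{ok,ack} ‖ &{ok,ack}  ok labels match
            • ok:
              Y ‖ Y  ok
            • ack:
              end ‖ end  ok
    • stop:
      !Unit ‖ !Unit  ✗ same direction on both sides — not dual

NO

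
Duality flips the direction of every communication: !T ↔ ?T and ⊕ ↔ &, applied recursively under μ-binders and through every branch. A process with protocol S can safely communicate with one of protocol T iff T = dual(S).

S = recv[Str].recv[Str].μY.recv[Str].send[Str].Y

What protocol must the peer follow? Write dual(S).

recv[Str] = send[Str]
  recv[Str] = send[Str]
    μY = μY  (μ self-dual)
      recv[Str] = send[Str]
        send[Str] = recv[Str]
          Y ↦ Y

send[Str].send[Str].μY.send[Str].recv[Str].Y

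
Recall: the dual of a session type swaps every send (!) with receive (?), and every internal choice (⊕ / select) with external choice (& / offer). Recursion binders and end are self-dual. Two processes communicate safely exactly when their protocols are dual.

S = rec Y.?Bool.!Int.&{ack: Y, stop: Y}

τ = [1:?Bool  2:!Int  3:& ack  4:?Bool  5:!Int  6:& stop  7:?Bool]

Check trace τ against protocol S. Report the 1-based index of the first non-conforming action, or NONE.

[1] ?Bool  match  cont: !Int.&{ack: rec Y.…, stop: rec Y.…}
[2] !Int  match  cont: &{ack: rec Y.…, stop: rec Y.…}
[3] & ack  match  cont: rec Y.…
[4] ?Bool  match  cont: !Int.&{ack: rec Y.…, stop: rec Y.…}
[5] !Int  match  cont: &{ack: rec Y.…, stop: rec Y.…}
[6] & stop  match  cont: rec Y.…
[7] ?Bool  match  cont: !Int.&{ack: rec Y.…, stop: rec Y.…}
all 7 steps conform

NONE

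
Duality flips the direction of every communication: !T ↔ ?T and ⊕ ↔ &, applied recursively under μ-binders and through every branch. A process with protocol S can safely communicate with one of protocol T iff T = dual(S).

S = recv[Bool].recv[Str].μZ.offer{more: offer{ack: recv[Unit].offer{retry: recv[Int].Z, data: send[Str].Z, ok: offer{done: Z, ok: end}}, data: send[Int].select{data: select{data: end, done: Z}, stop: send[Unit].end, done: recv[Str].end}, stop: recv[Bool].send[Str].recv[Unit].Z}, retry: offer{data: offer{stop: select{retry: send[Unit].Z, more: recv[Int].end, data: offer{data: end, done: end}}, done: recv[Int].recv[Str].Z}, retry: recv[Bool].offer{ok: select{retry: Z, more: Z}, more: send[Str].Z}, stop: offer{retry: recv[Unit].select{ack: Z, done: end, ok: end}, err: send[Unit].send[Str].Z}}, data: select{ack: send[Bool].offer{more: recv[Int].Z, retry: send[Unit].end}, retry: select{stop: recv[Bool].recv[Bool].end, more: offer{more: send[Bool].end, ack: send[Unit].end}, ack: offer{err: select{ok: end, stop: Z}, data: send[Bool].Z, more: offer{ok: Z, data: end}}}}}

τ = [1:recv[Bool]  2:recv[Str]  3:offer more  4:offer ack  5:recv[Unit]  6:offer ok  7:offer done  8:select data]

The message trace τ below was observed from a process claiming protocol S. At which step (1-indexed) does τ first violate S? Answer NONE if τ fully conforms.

[1] recv[Bool]  ✓  state: recv[Str].μZ.…
[2] recv[Str]  ✓  state: μZ.…
[3] offer more  ✓  state: offer{ack: recv[Unit].offer{retry: recv[Int].μZ.…, data: send[Str].μZ.…, ok: offer{done: μZ.…, ok: end}}, data: send[Int].select{data: select{data: end, done: μZ.…}, stop: send[Unit].end, done: recv[Str].end}, stop: recv[Bool].send[Str].recv[Unit].μZ.…}
[4] offer ack  ✓  state: recv[Unit].offer{retry: recv[Int].μZ.…, data: send[Str].μZ.…, ok: offer{done: μZ.…, ok: end}}
[5] recv[Unit]  ✓  state: offer{retry: recv[Int].μZ.…, data: send[Str].μZ.…, ok: offer{done: μZ.…, ok: end}}
[6] offer ok  ✓  state: offer{done: μZ.…, ok: end}
[7] offer done  ✓  state: μZ.…
[8] got select data, protocol expects offer more or offer retry or offer data  ✗

8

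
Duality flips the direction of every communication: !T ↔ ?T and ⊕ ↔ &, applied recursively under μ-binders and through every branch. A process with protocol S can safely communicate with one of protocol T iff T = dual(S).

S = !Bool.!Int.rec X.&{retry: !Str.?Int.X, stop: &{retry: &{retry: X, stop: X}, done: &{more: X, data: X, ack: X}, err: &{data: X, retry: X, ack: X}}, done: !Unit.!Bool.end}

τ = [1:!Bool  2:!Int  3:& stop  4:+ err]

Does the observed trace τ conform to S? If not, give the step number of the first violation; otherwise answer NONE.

[1] !Bool  ok  residual = !Int.rec X.…
[2] !Int  ok  residual = rec X.…
[3] & stop  ok  residual = &{retry: &{retry: rec X.…, stop: rec X.…}, done: &{more: rec X.…, data: rec X.…, ack: rec X.…}, err: &{data: rec X.…, retry: rec X.…, ack: rec X.…}}
[4] got + err, protocol expects & retry or & done or & err  ✗

4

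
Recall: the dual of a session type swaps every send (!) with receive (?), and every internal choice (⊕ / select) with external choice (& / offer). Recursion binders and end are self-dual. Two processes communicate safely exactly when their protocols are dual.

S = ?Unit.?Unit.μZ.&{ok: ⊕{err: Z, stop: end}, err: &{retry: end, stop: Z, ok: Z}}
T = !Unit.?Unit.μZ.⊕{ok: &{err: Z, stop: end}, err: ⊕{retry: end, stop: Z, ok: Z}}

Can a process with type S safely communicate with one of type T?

?Unit | !Unit  match
  ?Unit | ?Unit  ✗ same direction on both sides — not dual

NO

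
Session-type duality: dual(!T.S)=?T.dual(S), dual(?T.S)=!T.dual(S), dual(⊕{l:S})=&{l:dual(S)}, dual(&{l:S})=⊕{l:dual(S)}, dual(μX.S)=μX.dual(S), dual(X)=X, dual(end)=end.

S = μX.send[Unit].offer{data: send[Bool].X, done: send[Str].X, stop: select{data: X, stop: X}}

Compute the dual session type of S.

μX.recv[Unit].select{data: recv[Bool].X, done: recv[Str].X, stop: offer{data: X, stop: X}}

μX → μX  (rec unchanged)
  send[Unit] → recv[Unit]
    offer{data,done,stop} → select{data,done,stop}  (external→internal)
      [data]
        send[Bool] → recv[Bool]
          X self-dual
      [done]
        send[Str] → recv[Str]
          X self-dual
      [stop]
        select{data,stop} → offer{data,stop}  (⊕→&)
          [data]
            X self-dual
          [stop]
            X self-dual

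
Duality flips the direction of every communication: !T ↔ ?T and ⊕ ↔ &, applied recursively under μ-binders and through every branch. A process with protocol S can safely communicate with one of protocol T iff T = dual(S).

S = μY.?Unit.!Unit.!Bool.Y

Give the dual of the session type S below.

μY ↦ μY  (binder kept)
  ?Unit ↦ !Unit
    !Unit ↦ ?Unit
      !Bool ↦ ?Bool
        Y self-dual

μY.!Unit.?Unit.?Bool.Y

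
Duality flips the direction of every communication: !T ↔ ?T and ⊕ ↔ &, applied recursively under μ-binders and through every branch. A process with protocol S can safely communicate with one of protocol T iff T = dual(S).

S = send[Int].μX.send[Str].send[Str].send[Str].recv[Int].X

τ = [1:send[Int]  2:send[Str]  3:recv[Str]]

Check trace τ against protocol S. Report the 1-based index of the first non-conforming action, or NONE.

@1 send[Int]  ✓  now at μX.…
@2 send[Str]  ✓  now at send[Str].send[Str].recv[Int].μX.…
@3 got recv[Str], protocol expects send[Str]  ✗

3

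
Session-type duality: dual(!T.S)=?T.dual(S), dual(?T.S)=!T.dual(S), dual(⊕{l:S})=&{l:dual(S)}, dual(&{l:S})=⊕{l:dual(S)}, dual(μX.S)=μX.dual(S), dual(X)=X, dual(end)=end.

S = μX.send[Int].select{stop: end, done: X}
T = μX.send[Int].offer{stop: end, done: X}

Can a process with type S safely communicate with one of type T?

NO

μX vs μX  ok (rec unchanged)
  send[Int] vs send[Int]  ✗ same direction on both sides — not dual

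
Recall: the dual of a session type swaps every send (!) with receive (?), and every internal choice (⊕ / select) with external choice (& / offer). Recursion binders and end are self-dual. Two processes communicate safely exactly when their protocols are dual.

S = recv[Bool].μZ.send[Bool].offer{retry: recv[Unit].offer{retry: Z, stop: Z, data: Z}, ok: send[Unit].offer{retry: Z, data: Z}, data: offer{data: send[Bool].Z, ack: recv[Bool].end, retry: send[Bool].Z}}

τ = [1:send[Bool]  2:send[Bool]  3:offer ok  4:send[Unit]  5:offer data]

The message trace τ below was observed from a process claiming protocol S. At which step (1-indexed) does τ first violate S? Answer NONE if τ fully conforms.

1

[1] got send[Bool], protocol expects recv[Bool]  ✗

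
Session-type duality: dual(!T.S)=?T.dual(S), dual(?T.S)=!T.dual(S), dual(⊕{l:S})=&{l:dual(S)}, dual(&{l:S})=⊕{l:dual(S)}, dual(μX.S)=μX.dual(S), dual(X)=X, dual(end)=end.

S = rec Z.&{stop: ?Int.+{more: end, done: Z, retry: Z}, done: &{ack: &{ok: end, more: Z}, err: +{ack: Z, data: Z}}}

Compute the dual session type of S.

rec Z ↦ rec Z  (μ self-dual)
  &{stop,done} ↦ +{stop,done}  (&→⊕)
    case stop:
      ?Int ↦ !Int
        +{more,done,retry} ↦ &{more,done,retry}  (select→offer)
          case more:
            end ↦ end
          case done:
            Z ↦ Z
          case retry:
            Z ↦ Z
    case done:
      &{ack,err} ↦ +{ack,err}  (&→⊕)
        case ack:
          &{ok,more} ↦ +{ok,more}  (&→⊕)
            case ok:
              end ↦ end
            case more:
              Z ↦ Z
        case err:
          +{ack,data} ↦ &{ack,data}  (select→offer)
            case ack:
              Z ↦ Z
            case data:
              Z ↦ Z

rec Z.+{stop: !Int.&{more: end, done: Z, retry: Z}, done: +{ack: +{ok: end, more: Z}, err: &{ack: Z, data: Z}}}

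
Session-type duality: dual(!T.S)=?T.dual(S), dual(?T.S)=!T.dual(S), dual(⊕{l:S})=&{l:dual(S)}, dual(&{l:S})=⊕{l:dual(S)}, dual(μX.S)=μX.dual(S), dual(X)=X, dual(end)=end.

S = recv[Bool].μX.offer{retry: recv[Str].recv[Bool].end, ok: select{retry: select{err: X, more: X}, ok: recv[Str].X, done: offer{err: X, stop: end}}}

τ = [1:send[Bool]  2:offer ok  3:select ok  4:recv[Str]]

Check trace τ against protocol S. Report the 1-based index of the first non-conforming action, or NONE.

1

step 1: got send[Bool], protocol expects recv[Bool]  ✗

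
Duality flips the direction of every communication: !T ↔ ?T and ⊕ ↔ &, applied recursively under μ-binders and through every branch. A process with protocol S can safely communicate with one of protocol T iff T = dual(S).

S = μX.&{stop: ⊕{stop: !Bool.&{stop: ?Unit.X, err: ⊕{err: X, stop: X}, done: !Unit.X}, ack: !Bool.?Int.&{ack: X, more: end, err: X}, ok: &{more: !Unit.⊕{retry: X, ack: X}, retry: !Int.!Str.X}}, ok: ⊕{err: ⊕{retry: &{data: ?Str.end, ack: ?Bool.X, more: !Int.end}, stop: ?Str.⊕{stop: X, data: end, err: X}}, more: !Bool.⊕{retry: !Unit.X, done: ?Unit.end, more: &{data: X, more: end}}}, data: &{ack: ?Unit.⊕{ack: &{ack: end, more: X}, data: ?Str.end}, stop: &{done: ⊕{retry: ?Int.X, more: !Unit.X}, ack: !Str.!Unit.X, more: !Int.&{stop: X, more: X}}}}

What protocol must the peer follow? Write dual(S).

μX.⊕{stop: &{stop: ?Bool.⊕{stop: !Unit.X, err: &{err: X, stop: X}, done: ?Unit.X}, ack: ?Bool.!Int.⊕{ack: X, more: end, err: X}, ok: ⊕{more: ?Unit.&{retry: X, ack: X}, retry: ?Int.?Str.X}}, ok: &{err: &{retry: ⊕{data: !Str.end, ack: !Bool.X, more: ?Int.end}, stop: !Str.&{stop: X, data: end, err: X}}, more: ?Bool.&{retry: ?Unit.X, done: !Unit.end, more: ⊕{data: X, more: end}}}, data: ⊕{ack: !Unit.&{ack: ⊕{ack: end, more: X}, data: !Str.end}, stop: ⊕{done: &{retry: !Int.X, more: ?Unit.X}, ack: ?Str.?Unit.X, more: ?Int.⊕{stop: X, more: X}}}}

μX → μX  (rec unchanged)
  &{stop,ok,data} → ⊕{stop,ok,data}  (external→internal)
    • stop:
      ⊕{stop,ack,ok} → &{stop,ack,ok}  (internal→external)
        • stop:
          !Bool → ?Bool
            &{stop,err,done} → ⊕{stop,err,done}  (external→internal)
              • stop:
                ?Unit → !Unit
                  X self-dual
              • err:
                ⊕{err,stop} → &{err,stop}  (internal→external)
                  • err:
                    X self-dual
                  • stop:
                    X self-dual
              • done:
                !Unit → ?Unit
                  X self-dual
        • ack:
          !Bool → ?Bool
            ?Int → !Int
              &{ack,more,err} → ⊕{ack,more,err}  (external→internal)
                • ack:
                  X self-dual
                • more:
                  end self-dual
                • err:
                  X self-dual
        • ok:
          &{more,retry} → ⊕{more,retry}  (external→internal)
            • more:
              !Unit → ?Unit
                ⊕{retry,ack} → &{retry,ack}  (internal→external)
                  • retry:
                    X self-dual
                  • ack:
                    X self-dual
            • retry:
              !Int → ?Int
                !Str → ?Str
                  X self-dual
    • ok:
      ⊕{err,more} → &{err,more}  (internal→external)
        • err:
          ⊕{retry,stop} → &{retry,stop}  (internal→external)
            • retry:
              &{data,ack,more} → ⊕{data,ack,more}  (external→internal)
                • data:
                  ?Str → !Str
                    end self-dual
                • ack:
                  ?Bool → !Bool
                    X self-dual
                • more:
                  !Int → ?Int
                    end self-dual
            • stop:
              ?Str → !Str
                ⊕{stop,data,err} → &{stop,data,err}  (internal→external)
                  • stop:
                    X self-dual
                  • data:
                    end self-dual
                  • err:
                    X self-dual
        • more:
          !Bool → ?Bool
            ⊕{retry,done,more} → &{retry,done,more}  (internal→external)
              • retry:
                !Unit → ?Unit
                  X self-dual
              • done:
                ?Unit → !Unit
                  end self-dual
              • more:
                &{data,more} → ⊕{data,more}  (external→internal)
                  • data:
                    X self-dual
                  • more:
                    end self-dual
    • data:
      &{ack,stop} → ⊕{ack,stop}  (external→internal)
        • ack:
          ?Unit → !Unit
            ⊕{ack,data} → &{ack,data}  (internal→external)
              • ack:
                &{ack,more} → ⊕{ack,more}  (external→internal)
                  • ack:
                    end self-dual
                  • more:
                    X self-dual
              • data:
                ?Str → !Str
                  end self-dual
        • stop:
          &{done,ack,more} → ⊕{done,ack,more}  (external→internal)
            • done:
              ⊕{retry,more} → &{retry,more}  (internal→external)
                • retry:
                  ?Int → !Int
                    X self-dual
                • more:
                  !Unit → ?Unit
                    X self-dual
            • ack:
              !Str → ?Str
                !Unit → ?Unit
                  X self-dual
            • more:
              !Int → ?Int
                &{stop,more} → ⊕{stop,more}  (external→internal)
                  • stop:
                    X self-dual
                  • more:
                    X self-dual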